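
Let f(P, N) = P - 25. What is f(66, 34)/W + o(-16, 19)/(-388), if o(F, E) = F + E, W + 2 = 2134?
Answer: 29/2522 ≈ 0.011499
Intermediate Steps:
W = 2132 (W = -2 + 2134 = 2132)
o(F, E) = E + F
f(P, N) = -25 + P
f(66, 34)/W + o(-16, 19)/(-388) = (-25 + 66)/2132 + (19 - 16)/(-388) = 41*(1/2132) + 3*(-1/388) = 1/52 - 3/388 = 29/2522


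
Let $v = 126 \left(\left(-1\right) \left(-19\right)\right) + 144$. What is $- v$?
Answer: $-2538$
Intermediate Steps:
$v = 2538$ ($v = 126 \cdot 19 + 144 = 2394 + 144 = 2538$)
$- v = \left(-1\right) 2538 = -2538$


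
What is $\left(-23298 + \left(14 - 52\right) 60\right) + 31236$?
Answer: $5658$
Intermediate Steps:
$\left(-23298 + \left(14 - 52\right) 60\right) + 31236 = \left(-23298 - 2280\right) + 31236 = -25578 + 31236 = 5658$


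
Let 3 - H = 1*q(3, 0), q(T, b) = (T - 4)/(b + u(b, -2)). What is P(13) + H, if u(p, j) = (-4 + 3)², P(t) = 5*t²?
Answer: 849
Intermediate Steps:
u(p, j) = 1 (u(p, j) = (-1)² = 1)
q(T, b) = (-4 + T)/(1 + b) (q(T, b) = (T - 4)/(b + 1) = (-4 + T)/(1 + b))
H = 4 (H = 3 - (-4 + 3)/(1 + 0) = 3 - -1/1 = 3 - 1*(-1) = 3 + 1 = 4)
P(13) + H = 5*13² + 4 = 5*169 + 4 = 845 + 4 = 849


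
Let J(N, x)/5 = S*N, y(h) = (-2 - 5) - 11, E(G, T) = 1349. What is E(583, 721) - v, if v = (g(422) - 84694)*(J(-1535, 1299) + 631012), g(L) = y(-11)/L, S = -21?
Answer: 14156732913480/211 ≈ 6.7094e+10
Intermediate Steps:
y(h) = -18 (y(h) = -7 - 11 = -18)
g(L) = -18/L
J(N, x) = -105*N (J(N, x) = 5*(-21*N) = -105*N)
v = -14156732628841/211 (v = (-18/422 - 84694)*(-105*(-1535) + 631012) = (-18*1/422 - 84694)*(161175 + 631012) = (-9/211 - 84694)*792187 = -17870443/211*792187 = -14156732628841/211 ≈ -6.7094e+10)
E(583, 721) - v = 1349 - 1*(-14156732628841/211) = 1349 + 14156732628841/211 = 14156732913480/211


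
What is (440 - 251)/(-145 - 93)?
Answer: -27/34 ≈ -0.79412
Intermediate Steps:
(440 - 251)/(-145 - 93) = 189/(-238) = 189*(-1/238) = -27/34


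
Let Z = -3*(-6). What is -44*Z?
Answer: -792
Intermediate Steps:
Z = 18
-44*Z = -44*18 = -792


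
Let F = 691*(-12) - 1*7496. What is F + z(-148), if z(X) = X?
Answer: -15936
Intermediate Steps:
F = -15788 (F = -8292 - 7496 = -15788)
F + z(-148) = -15788 - 148 = -15936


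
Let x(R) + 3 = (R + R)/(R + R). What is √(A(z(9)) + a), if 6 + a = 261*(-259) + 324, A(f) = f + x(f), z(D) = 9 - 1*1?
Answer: 15*I*√299 ≈ 259.37*I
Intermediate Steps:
z(D) = 8 (z(D) = 9 - 1 = 8)
x(R) = -2 (x(R) = -3 + (R + R)/(R + R) = -3 + (2*R)/((2*R)) = -3 + (2*R)*(1/(2*R)) = -3 + 1 = -2)
A(f) = -2 + f (A(f) = f - 2 = -2 + f)
a = -67281 (a = -6 + (261*(-259) + 324) = -6 + (-67599 + 324) = -6 - 67275 = -67281)
√(A(z(9)) + a) = √((-2 + 8) - 67281) = √(6 - 67281) = √(-67275) = 15*I*√299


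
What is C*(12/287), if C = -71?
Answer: -852/287 ≈ -2.9686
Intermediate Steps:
C*(12/287) = -852/287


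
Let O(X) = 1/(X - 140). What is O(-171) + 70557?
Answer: 21943226/311 ≈ 70557.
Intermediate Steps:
O(X) = 1/(-140 + X)
O(-171) + 70557 = 1/(-140 - 171) + 70557 = 1/(-311) + 70557 = -1/311 + 70557 = 21943226/311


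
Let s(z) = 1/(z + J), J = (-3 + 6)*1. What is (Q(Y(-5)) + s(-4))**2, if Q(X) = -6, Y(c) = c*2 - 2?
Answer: 49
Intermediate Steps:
J = 3 (J = 3*1 = 3)
Y(c) = -2 + 2*c (Y(c) = 2*c - 2 = -2 + 2*c)
s(z) = 1/(3 + z) (s(z) = 1/(z + 3) = 1/(3 + z))
(Q(Y(-5)) + s(-4))**2 = (-6 + 1/(3 - 4))**2 = (-6 + 1/(-1))**2 = (-6 - 1)**2 = (-7)**2 = 49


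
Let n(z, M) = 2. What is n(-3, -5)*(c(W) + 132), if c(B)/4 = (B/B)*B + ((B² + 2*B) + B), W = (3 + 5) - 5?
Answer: 432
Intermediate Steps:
W = 3 (W = 8 - 5 = 3)
c(B) = 4*B² + 16*B (c(B) = 4*((B/B)*B + ((B² + 2*B) + B)) = 4*(1*B + (B² + 3*B)) = 4*(B + (B² + 3*B)) = 4*(B² + 4*B) = 4*B² + 16*B)
n(-3, -5)*(c(W) + 132) = 2*(4*3*(4 + 3) + 132) = 2*(4*3*7 + 132) = 2*(84 + 132) = 2*216 = 432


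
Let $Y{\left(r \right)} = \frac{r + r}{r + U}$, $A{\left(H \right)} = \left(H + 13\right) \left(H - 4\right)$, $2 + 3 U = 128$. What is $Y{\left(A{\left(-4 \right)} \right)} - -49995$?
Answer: $\frac{249999}{5} \approx 50000.0$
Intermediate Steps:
$U = 42$ ($U = - \frac{2}{3} + \frac{1}{3} \cdot 128 = - \frac{2}{3} + \frac{128}{3} = 42$)
$A{\left(H \right)} = \left(-4 + H\right) \left(13 + H\right)$ ($A{\left(H \right)} = \left(13 + H\right) \left(-4 + H\right) = \left(-4 + H\right) \left(13 + H\right)$)
$Y{\left(r \right)} = \frac{2 r}{42 + r}$ ($Y{\left(r \right)} = \frac{r + r}{r + 42} = \frac{2 r}{42 + r}$)
$Y{\left(A{\left(-4 \right)} \right)} - -49995 = \frac{2 \left(-52 + \left(-4\right)^{2} + 9 \left(-4\right)\right)}{42 + \left(-52 + \left(-4\right)^{2} + 9 \left(-4\right)\right)} - -49995 = \frac{2 \left(-52 + 16 - 36\right)}{42 - 72} + 49995 = 2 \left(-72\right) \frac{1}{42 - 72} + 49995 = 2 \left(-72\right) \frac{1}{-30} + 49995 = 2 \left(-72\right) \left(- \frac{1}{30}\right) + 49995 = \frac{24}{5} + 49995 = \frac{249999}{5}$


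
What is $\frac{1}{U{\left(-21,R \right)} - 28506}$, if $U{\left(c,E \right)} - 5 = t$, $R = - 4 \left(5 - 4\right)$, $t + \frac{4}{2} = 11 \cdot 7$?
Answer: $- \frac{1}{28426} \approx -3.5179 \cdot 10^{-5}$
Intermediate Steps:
$t = 75$ ($t = -2 + 11 \cdot 7 = -2 + 77 = 75$)
$R = -4$ ($R = \left(-4\right) 1 = -4$)
$U{\left(c,E \right)} = 80$ ($U{\left(c,E \right)} = 5 + 75 = 80$)
$\frac{1}{U{\left(-21,R \right)} - 28506} = \frac{1}{80 - 28506} = \frac{1}{-28426} = - \frac{1}{28426}$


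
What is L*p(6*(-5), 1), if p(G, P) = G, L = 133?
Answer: -3990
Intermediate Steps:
L*p(6*(-5), 1) = 133*(6*(-5)) = 133*(-30) = -3990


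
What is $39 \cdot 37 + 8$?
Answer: $1451$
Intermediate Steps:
$39 \cdot 37 + 8 = 1443 + 8 = 1451$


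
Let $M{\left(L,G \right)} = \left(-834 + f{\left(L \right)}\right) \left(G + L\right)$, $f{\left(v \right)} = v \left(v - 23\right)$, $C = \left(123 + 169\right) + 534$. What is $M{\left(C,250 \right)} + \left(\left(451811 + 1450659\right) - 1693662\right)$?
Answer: $712998552$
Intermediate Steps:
$C = 826$ ($C = 292 + 534 = 826$)
$f{\left(v \right)} = v \left(-23 + v\right)$
$M{\left(L,G \right)} = \left(-834 + L \left(-23 + L\right)\right) \left(G + L\right)$
$M{\left(C,250 \right)} + \left(\left(451811 + 1450659\right) - 1693662\right) = \left(\left(-834\right) 250 - 688884 + 826^{2} \left(-23 + 826\right) + 250 \cdot 826 \left(-23 + 826\right)\right) + \left(\left(451811 + 1450659\right) - 1693662\right) = \left(-208500 - 688884 + 682276 \cdot 803 + 250 \cdot 826 \cdot 803\right) + \left(1902470 - 1693662\right) = \left(-208500 - 688884 + 547867628 + 165819500\right) + 208808 = 712789744 + 208808 = 712998552$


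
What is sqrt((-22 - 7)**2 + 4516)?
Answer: sqrt(5357) ≈ 73.192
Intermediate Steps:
sqrt((-22 - 7)**2 + 4516) = sqrt((-29)**2 + 4516) = sqrt(841 + 4516) = sqrt(5357)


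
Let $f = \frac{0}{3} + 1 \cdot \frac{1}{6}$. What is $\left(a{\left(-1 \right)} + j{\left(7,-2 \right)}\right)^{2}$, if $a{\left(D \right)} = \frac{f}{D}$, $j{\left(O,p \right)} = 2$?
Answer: $\frac{121}{36} \approx 3.3611$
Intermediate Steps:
$f = \frac{1}{6}$ ($f = 0 \cdot \frac{1}{3} + 1 \cdot \frac{1}{6} = 0 + \frac{1}{6} = \frac{1}{6} \approx 0.16667$)
$a{\left(D \right)} = \frac{1}{6 D}$
$\left(a{\left(-1 \right)} + j{\left(7,-2 \right)}\right)^{2} = \left(\frac{1}{6 \left(-1\right)} + 2\right)^{2} = \left(\frac{1}{6} \left(-1\right) + 2\right)^{2} = \left(- \frac{1}{6} + 2\right)^{2} = \left(\frac{11}{6}\right)^{2} = \frac{121}{36}$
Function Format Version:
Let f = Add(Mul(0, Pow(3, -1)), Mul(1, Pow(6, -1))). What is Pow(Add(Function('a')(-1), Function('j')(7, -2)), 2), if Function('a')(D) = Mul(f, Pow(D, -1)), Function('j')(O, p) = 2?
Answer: Rational(121, 36) ≈ 3.3611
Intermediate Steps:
f = Rational(1, 6) (f = Add(Mul(0, Rational(1, 3)), Mul(1, Rational(1, 6))) = Add(0, Rational(1, 6)) = Rational(1, 6) ≈ 0.16667)
Function('a')(D) = Mul(Rational(1, 6), Pow(D, -1))
Pow(Add(Function('a')(-1), Function('j')(7, -2)), 2) = Pow(Add(Mul(Rational(1, 6), Pow(-1, -1)), 2), 2) = Pow(Add(Mul(Rational(1, 6), -1), 2), 2) = Pow(Add(Rational(-1, 6), 2), 2) = Pow(Rational(11, 6), 2) = Rational(121, 36)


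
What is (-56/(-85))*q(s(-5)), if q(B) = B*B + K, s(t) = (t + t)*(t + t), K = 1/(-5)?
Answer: 2799944/425 ≈ 6588.1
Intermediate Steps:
K = -⅕ (K = 1*(-⅕) = -⅕ ≈ -0.20000)
s(t) = 4*t² (s(t) = (2*t)*(2*t) = 4*t²)
q(B) = -⅕ + B² (q(B) = B*B - ⅕ = B² - ⅕ = -⅕ + B²)
(-56/(-85))*q(s(-5)) = (-56/(-85))*(-⅕ + (4*(-5)²)²) = (-56*(-1/85))*(-⅕ + (4*25)²) = 56*(-⅕ + 100²)/85 = 56*(-⅕ + 10000)/85 = (56/85)*(49999/5) = 2799944/425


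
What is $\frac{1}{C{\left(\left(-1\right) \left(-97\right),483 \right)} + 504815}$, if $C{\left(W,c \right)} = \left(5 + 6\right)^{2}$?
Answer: $\frac{1}{504936} \approx 1.9805 \cdot 10^{-6}$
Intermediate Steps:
$C{\left(W,c \right)} = 121$ ($C{\left(W,c \right)} = 11^{2} = 121$)
$\frac{1}{C{\left(\left(-1\right) \left(-97\right),483 \right)} + 504815} = \frac{1}{121 + 504815} = \frac{1}{504936}$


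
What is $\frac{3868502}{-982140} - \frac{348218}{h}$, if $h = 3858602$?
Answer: $- \frac{3817252095181}{947421842070} \approx -4.0291$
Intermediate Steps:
$\frac{3868502}{-982140} - \frac{348218}{h} = \frac{3868502}{-982140} - \frac{348218}{3858602} = 3868502 \left(- \frac{1}{982140}\right) - \frac{174109}{1929301} = - \frac{1934251}{491070} - \frac{174109}{1929301} = - \frac{3817252095181}{947421842070}$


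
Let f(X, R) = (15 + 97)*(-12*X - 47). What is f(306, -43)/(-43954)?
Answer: 208264/21977 ≈ 9.4765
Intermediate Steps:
f(X, R) = -5264 - 1344*X (f(X, R) = 112*(-47 - 12*X) = -5264 - 1344*X)
f(306, -43)/(-43954) = (-5264 - 1344*306)/(-43954) = (-5264 - 411264)*(-1/43954) = -416528*(-1/43954) = 208264/21977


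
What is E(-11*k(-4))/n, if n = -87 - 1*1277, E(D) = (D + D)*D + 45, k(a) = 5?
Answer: -6095/1364 ≈ -4.4685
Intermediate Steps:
E(D) = 45 + 2*D**2 (E(D) = (2*D)*D + 45 = 2*D**2 + 45 = 45 + 2*D**2)
n = -1364 (n = -87 - 1277 = -1364)
E(-11*k(-4))/n = (45 + 2*(-11*5)**2)/(-1364) = (45 + 2*(-55)**2)*(-1/1364) = (45 + 2*3025)*(-1/1364) = (45 + 6050)*(-1/1364) = 6095*(-1/1364) = -6095/1364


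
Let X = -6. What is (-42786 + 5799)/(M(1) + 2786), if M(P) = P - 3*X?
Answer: -12329/935 ≈ -13.186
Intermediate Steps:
M(P) = 18 + P (M(P) = P - 3*(-6) = P + 18 = 18 + P)
(-42786 + 5799)/(M(1) + 2786) = (-42786 + 5799)/((18 + 1) + 2786) = -36987/(19 + 2786) = -36987/2805 = -36987*1/2805 = -12329/935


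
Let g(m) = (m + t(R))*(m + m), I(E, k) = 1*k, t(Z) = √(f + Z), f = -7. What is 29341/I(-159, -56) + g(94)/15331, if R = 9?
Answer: -448837239/858536 + 188*√2/15331 ≈ -522.78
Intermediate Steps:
t(Z) = √(-7 + Z)
I(E, k) = k
g(m) = 2*m*(m + √2) (g(m) = (m + √(-7 + 9))*(m + m) = (m + √2)*(2*m) = 2*m*(m + √2))
29341/I(-159, -56) + g(94)/15331 = 29341/(-56) + (2*94*(94 + √2))/15331 = 29341*(-1/56) + (17672 + 188*√2)*(1/15331) = -29341/56 + (17672/15331 + 188*√2/15331) = -448837239/858536 + 188*√2/15331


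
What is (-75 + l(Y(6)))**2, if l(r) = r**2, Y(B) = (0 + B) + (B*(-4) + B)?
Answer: 4761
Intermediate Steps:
Y(B) = -2*B (Y(B) = B + (-4*B + B) = B - 3*B = -2*B)
(-75 + l(Y(6)))**2 = (-75 + (-2*6)**2)**2 = (-75 + (-12)**2)**2 = (-75 + 144)**2 = 69**2 = 4761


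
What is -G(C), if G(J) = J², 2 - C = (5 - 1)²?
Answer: -196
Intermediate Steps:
C = -14 (C = 2 - (5 - 1)² = 2 - 1*4² = 2 - 1*16 = 2 - 16 = -14)
-G(C) = -1*(-14)² = -1*196 = -196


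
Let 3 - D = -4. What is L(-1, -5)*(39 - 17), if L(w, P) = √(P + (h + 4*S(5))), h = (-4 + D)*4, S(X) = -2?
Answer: 22*I ≈ 22.0*I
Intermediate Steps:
D = 7 (D = 3 - 1*(-4) = 3 + 4 = 7)
h = 12 (h = (-4 + 7)*4 = 3*4 = 12)
L(w, P) = √(4 + P) (L(w, P) = √(P + (12 + 4*(-2))) = √(P + (12 - 8)) = √(P + 4) = √(4 + P))
L(-1, -5)*(39 - 17) = √(4 - 5)*(39 - 17) = √(-1)*22 = I*22 = 22*I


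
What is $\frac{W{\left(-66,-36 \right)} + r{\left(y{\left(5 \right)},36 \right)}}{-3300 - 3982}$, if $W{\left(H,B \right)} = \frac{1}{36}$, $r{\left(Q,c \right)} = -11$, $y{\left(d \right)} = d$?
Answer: $\frac{395}{262152} \approx 0.0015068$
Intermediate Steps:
$W{\left(H,B \right)} = \frac{1}{36}$
$\frac{W{\left(-66,-36 \right)} + r{\left(y{\left(5 \right)},36 \right)}}{-3300 - 3982} = \frac{\frac{1}{36} - 11}{-3300 - 3982} = - \frac{395}{36 \left(-3300 - 3982\right)} = - \frac{395}{36 \left(-7282\right)} = \left(- \frac{395}{36}\right) \left(- \frac{1}{7282}\right) = \frac{395}{262152}$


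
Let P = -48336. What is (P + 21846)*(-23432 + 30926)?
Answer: -198516060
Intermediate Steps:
(P + 21846)*(-23432 + 30926) = (-48336 + 21846)*(-23432 + 30926) = -26490*7494 = -198516060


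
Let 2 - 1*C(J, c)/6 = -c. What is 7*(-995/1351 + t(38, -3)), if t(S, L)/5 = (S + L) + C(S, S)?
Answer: 1856630/193 ≈ 9619.8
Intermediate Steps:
C(J, c) = 12 + 6*c (C(J, c) = 12 - (-6)*c = 12 + 6*c)
t(S, L) = 60 + 5*L + 35*S (t(S, L) = 5*((S + L) + (12 + 6*S)) = 5*((L + S) + (12 + 6*S)) = 5*(12 + L + 7*S) = 60 + 5*L + 35*S)
7*(-995/1351 + t(38, -3)) = 7*(-995/1351 + (60 + 5*(-3) + 35*38)) = 7*(-995*1/1351 + (60 - 15 + 1330)) = 7*(-995/1351 + 1375) = 7*(1856630/1351) = 1856630/193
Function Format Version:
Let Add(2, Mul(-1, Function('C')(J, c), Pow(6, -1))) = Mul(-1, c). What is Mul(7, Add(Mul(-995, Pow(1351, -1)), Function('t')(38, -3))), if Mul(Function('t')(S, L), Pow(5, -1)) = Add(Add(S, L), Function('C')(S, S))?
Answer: Rational(1856630, 193) ≈ 9619.8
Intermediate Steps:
Function('C')(J, c) = Add(12, Mul(6, c)) (Function('C')(J, c) = Add(12, Mul(-6, Mul(-1, c))) = Add(12, Mul(6, c)))
Function('t')(S, L) = Add(60, Mul(5, L), Mul(35, S)) (Function('t')(S, L) = Mul(5, Add(Add(S, L), Add(12, Mul(6, S)))) = Mul(5, Add(Add(L, S), Add(12, Mul(6, S)))) = Mul(5, Add(12, L, Mul(7, S))) = Add(60, Mul(5, L), Mul(35, S)))
Mul(7, Add(Mul(-995, Pow(1351, -1)), Function('t')(38, -3))) = Mul(7, Add(Mul(-995, Pow(1351, -1)), Add(60, Mul(5, -3), Mul(35, 38)))) = Mul(7, Add(Mul(-995, Rational(1, 1351)), Add(60, -15, 1330))) = Mul(7, Add(Rational(-995, 1351), 1375)) = Mul(7, Rational(1856630, 1351)) = Rational(1856630, 193)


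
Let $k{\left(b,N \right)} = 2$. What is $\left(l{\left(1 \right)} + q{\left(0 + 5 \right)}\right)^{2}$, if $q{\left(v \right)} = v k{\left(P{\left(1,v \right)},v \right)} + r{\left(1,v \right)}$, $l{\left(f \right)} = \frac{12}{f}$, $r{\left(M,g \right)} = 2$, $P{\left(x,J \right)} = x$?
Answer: $576$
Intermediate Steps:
$q{\left(v \right)} = 2 + 2 v$ ($q{\left(v \right)} = v 2 + 2 = 2 v + 2 = 2 + 2 v$)
$\left(l{\left(1 \right)} + q{\left(0 + 5 \right)}\right)^{2} = \left(\frac{12}{1} + \left(2 + 2 \left(0 + 5\right)\right)\right)^{2} = \left(12 \cdot 1 + \left(2 + 2 \cdot 5\right)\right)^{2} = \left(12 + \left(2 + 10\right)\right)^{2} = \left(12 + 12\right)^{2} = 24^{2} = 576$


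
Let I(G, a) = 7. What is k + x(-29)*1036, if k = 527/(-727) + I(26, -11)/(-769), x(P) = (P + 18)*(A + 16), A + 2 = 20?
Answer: -216617196584/559063 ≈ -3.8746e+5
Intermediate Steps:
A = 18 (A = -2 + 20 = 18)
x(P) = 612 + 34*P (x(P) = (P + 18)*(18 + 16) = (18 + P)*34 = 612 + 34*P)
k = -410352/559063 (k = 527/(-727) + 7/(-769) = 527*(-1/727) + 7*(-1/769) = -527/727 - 7/769 = -410352/559063 ≈ -0.73400)
k + x(-29)*1036 = -410352/559063 + (612 + 34*(-29))*1036 = -410352/559063 + (612 - 986)*1036 = -410352/559063 - 374*1036 = -410352/559063 - 387464 = -216617196584/559063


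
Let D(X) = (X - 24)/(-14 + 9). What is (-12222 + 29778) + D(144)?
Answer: 17532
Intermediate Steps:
D(X) = 24/5 - X/5 (D(X) = (-24 + X)/(-5) = (-24 + X)*(-⅕) = 24/5 - X/5)
(-12222 + 29778) + D(144) = (-12222 + 29778) + (24/5 - ⅕*144) = 17556 + (24/5 - 144/5) = 17556 - 24 = 17532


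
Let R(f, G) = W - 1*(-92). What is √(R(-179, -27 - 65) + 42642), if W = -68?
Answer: √42666 ≈ 206.56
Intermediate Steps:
R(f, G) = 24 (R(f, G) = -68 - 1*(-92) = -68 + 92 = 24)
√(R(-179, -27 - 65) + 42642) = √(24 + 42642) = √42666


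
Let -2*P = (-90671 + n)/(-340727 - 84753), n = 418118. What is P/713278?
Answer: 327447/606971046880 ≈ 5.3948e-7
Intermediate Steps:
P = 327447/850960 (P = -(-90671 + 418118)/(2*(-340727 - 84753)) = -327447/(2*(-425480)) = -327447*(-1)/(2*425480) = -½*(-327447/425480) = 327447/850960 ≈ 0.38480)
P/713278 = (327447/850960)/713278 = (327447/850960)*(1/713278) = 327447/606971046880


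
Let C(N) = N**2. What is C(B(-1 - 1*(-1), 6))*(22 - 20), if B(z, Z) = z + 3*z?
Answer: 0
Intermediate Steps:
B(z, Z) = 4*z
C(B(-1 - 1*(-1), 6))*(22 - 20) = (4*(-1 - 1*(-1)))**2*(22 - 20) = (4*(-1 + 1))**2*2 = (4*0)**2*2 = 0**2*2 = 0*2 = 0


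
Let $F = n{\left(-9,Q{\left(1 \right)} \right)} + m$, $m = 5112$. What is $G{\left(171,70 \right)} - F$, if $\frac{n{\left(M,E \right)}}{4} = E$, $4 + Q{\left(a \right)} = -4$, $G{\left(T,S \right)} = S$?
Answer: $-5010$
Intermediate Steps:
$Q{\left(a \right)} = -8$ ($Q{\left(a \right)} = -4 - 4 = -8$)
$n{\left(M,E \right)} = 4 E$
$F = 5080$ ($F = 4 \left(-8\right) + 5112 = -32 + 5112 = 5080$)
$G{\left(171,70 \right)} - F = 70 - 5080 = -5010$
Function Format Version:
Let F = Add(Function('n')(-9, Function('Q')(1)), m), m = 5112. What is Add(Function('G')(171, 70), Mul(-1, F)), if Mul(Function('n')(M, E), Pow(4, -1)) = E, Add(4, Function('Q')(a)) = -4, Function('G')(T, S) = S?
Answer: -5010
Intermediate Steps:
Function('Q')(a) = -8 (Function('Q')(a) = Add(-4, -4) = -8)
Function('n')(M, E) = Mul(4, E)
F = 5080 (F = Add(Mul(4, -8), 5112) = Add(-32, 5112) = 5080)
Add(Function('G')(171, 70), Mul(-1, F)) = Add(70, Mul(-1, 5080)) = Add(70, -5080) = -5010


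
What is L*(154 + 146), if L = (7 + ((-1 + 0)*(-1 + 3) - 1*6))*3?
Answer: -900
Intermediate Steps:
L = -3 (L = (7 + (-1*2 - 6))*3 = (7 + (-2 - 6))*3 = (7 - 8)*3 = -1*3 = -3)
L*(154 + 146) = -3*(154 + 146) = -3*300 = -900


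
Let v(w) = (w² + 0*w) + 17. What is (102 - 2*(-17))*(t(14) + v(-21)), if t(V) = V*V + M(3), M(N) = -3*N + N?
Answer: 88128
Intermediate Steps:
M(N) = -2*N
t(V) = -6 + V² (t(V) = V*V - 2*3 = V² - 6 = -6 + V²)
v(w) = 17 + w² (v(w) = (w² + 0) + 17 = w² + 17 = 17 + w²)
(102 - 2*(-17))*(t(14) + v(-21)) = (102 - 2*(-17))*((-6 + 14²) + (17 + (-21)²)) = (102 + 34)*((-6 + 196) + (17 + 441)) = 136*(190 + 458) = 136*648 = 88128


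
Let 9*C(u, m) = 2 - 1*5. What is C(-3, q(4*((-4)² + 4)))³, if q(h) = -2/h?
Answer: -1/27 ≈ -0.037037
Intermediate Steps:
C(u, m) = -⅓ (C(u, m) = (2 - 1*5)/9 = (2 - 5)/9 = (⅑)*(-3) = -⅓)
C(-3, q(4*((-4)² + 4)))³ = (-⅓)³ = -1/27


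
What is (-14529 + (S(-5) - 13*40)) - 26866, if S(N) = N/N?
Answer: -41914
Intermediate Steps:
S(N) = 1
(-14529 + (S(-5) - 13*40)) - 26866 = (-14529 + (1 - 13*40)) - 26866 = (-14529 + (1 - 520)) - 26866 = (-14529 - 519) - 26866 = -15048 - 26866 = -41914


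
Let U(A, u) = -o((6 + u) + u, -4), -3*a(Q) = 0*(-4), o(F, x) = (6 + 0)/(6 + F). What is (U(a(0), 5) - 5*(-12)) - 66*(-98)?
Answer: 71805/11 ≈ 6527.7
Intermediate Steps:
o(F, x) = 6/(6 + F)
a(Q) = 0 (a(Q) = -0*(-4) = -⅓*0 = 0)
U(A, u) = -6/(12 + 2*u) (U(A, u) = -6/(6 + ((6 + u) + u)) = -6/(6 + (6 + 2*u)) = -6/(12 + 2*u))
(U(a(0), 5) - 5*(-12)) - 66*(-98) = (-3/(6 + 5) - 5*(-12)) - 66*(-98) = (-3/11 - 1*(-60)) + 6468 = (-3*1/11 + 60) + 6468 = (-3/11 + 60) + 6468 = 657/11 + 6468 = 71805/11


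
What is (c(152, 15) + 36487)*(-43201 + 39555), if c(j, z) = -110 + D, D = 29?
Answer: -132736276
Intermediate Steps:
c(j, z) = -81 (c(j, z) = -110 + 29 = -81)
(c(152, 15) + 36487)*(-43201 + 39555) = (-81 + 36487)*(-43201 + 39555) = 36406*(-3646) = -132736276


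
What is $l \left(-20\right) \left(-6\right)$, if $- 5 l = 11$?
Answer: $-264$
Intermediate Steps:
$l = - \frac{11}{5}$ ($l = \left(- \frac{1}{5}\right) 11 = - \frac{11}{5} \approx -2.2$)
$l \left(-20\right) \left(-6\right) = \left(- \frac{11}{5}\right) \left(-20\right) \left(-6\right) = 44 \left(-6\right) = -264$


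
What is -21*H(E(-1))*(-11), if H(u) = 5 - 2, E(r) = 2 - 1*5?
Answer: 693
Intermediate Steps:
E(r) = -3 (E(r) = 2 - 5 = -3)
H(u) = 3
-21*H(E(-1))*(-11) = -21*3*(-11) = -63*(-11) = 693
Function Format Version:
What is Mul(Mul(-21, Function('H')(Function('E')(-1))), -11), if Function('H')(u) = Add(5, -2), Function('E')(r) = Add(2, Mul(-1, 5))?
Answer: 693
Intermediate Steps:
Function('E')(r) = -3 (Function('E')(r) = Add(2, -5) = -3)
Function('H')(u) = 3
Mul(Mul(-21, Function('H')(Function('E')(-1))), -11) = Mul(Mul(-21, 3), -11) = Mul(-63, -11) = 693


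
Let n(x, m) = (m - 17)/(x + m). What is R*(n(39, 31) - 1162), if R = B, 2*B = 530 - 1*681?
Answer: 877159/10 ≈ 87716.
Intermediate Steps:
n(x, m) = (-17 + m)/(m + x)
B = -151/2 (B = (530 - 1*681)/2 = (530 - 681)/2 = (1/2)*(-151) = -151/2 ≈ -75.500)
R = -151/2 ≈ -75.500
R*(n(39, 31) - 1162) = -151*((-17 + 31)/(31 + 39) - 1162)/2 = -151*(14/70 - 1162)/2 = -151*((1/70)*14 - 1162)/2 = -151*(1/5 - 1162)/2 = -151/2*(-5809/5) = 877159/10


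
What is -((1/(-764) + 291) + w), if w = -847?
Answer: 424785/764 ≈ 556.00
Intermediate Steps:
-((1/(-764) + 291) + w) = -((1/(-764) + 291) - 847) = -((-1/764 + 291) - 847) = -(222323/764 - 847) = -1*(-424785/764) = 424785/764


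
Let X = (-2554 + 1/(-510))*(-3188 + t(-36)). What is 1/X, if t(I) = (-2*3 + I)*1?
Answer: 3/24748279 ≈ 1.2122e-7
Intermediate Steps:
t(I) = -6 + I (t(I) = (-6 + I)*1 = -6 + I)
X = 24748279/3 (X = (-2554 + 1/(-510))*(-3188 + (-6 - 36)) = (-2554 - 1/510)*(-3188 - 42) = -1302541/510*(-3230) = 24748279/3 ≈ 8.2494e+6)
1/X = 1/(24748279/3) = 3/24748279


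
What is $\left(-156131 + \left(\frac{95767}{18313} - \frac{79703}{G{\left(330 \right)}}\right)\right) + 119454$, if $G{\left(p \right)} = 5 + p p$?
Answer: $- \frac{73138805044309}{1994377265} \approx -36673.0$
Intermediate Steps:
$G{\left(p \right)} = 5 + p^{2}$
$\left(-156131 + \left(\frac{95767}{18313} - \frac{79703}{G{\left(330 \right)}}\right)\right) + 119454 = \left(-156131 + \left(\frac{95767}{18313} - \frac{79703}{5 + 330^{2}}\right)\right) + 119454 = \left(-156131 + \left(95767 \cdot \frac{1}{18313} - \frac{79703}{5 + 108900}\right)\right) + 119454 = \left(-156131 + \left(\frac{95767}{18313} - \frac{79703}{108905}\right)\right) + 119454 = \left(-156131 + \frac{8969904096}{1994377265}\right) + 119454 = - \frac{311375146857619}{1994377265} + 119454 = - \frac{73138805044309}{1994377265}$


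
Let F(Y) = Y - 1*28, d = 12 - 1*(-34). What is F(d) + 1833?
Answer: 1851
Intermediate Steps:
d = 46 (d = 12 + 34 = 46)
F(Y) = -28 + Y (F(Y) = Y - 28 = -28 + Y)
F(d) + 1833 = (-28 + 46) + 1833 = 18 + 1833 = 1851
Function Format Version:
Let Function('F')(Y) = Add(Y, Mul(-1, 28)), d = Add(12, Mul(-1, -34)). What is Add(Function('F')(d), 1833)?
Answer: 1851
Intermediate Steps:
d = 46 (d = Add(12, 34) = 46)
Function('F')(Y) = Add(-28, Y) (Function('F')(Y) = Add(Y, -28) = Add(-28, Y))
Add(Function('F')(d), 1833) = Add(Add(-28, 46), 1833) = Add(18, 1833) = 1851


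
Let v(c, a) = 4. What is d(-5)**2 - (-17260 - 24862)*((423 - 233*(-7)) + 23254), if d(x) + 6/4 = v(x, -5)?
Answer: 4264094329/4 ≈ 1.0660e+9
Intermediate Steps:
d(x) = 5/2 (d(x) = -3/2 + 4 = 5/2)
d(-5)**2 - (-17260 - 24862)*((423 - 233*(-7)) + 23254) = (5/2)**2 - (-17260 - 24862)*((423 - 233*(-7)) + 23254) = 25/4 - (-42122)*((423 - 1*(-1631)) + 23254) = 25/4 - (-42122)*((423 + 1631) + 23254) = 25/4 - (-42122)*(2054 + 23254) = 25/4 - (-42122)*25308 = 25/4 - 1*(-1066023576) = 25/4 + 1066023576 = 4264094329/4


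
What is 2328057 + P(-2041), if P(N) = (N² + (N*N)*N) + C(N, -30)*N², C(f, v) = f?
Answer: -16997816104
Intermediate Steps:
P(N) = N² + 2*N³ (P(N) = (N² + (N*N)*N) + N*N² = (N² + N²*N) + N³ = (N² + N³) + N³ = N² + 2*N³)
2328057 + P(-2041) = 2328057 + (-2041)²*(1 + 2*(-2041)) = 2328057 + 4165681*(1 - 4082) = 2328057 + 4165681*(-4081) = 2328057 - 17000144161 = -16997816104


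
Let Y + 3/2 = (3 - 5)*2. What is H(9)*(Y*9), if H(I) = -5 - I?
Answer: 693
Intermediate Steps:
Y = -11/2 (Y = -3/2 + (3 - 5)*2 = -3/2 - 2*2 = -3/2 - 4 = -11/2 ≈ -5.5000)
H(9)*(Y*9) = (-5 - 1*9)*(-11/2*9) = (-5 - 9)*(-99/2) = -14*(-99/2) = 693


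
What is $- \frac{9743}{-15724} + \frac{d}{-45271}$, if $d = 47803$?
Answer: $- \frac{310579019}{711841204} \approx -0.4363$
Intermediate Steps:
$- \frac{9743}{-15724} + \frac{d}{-45271} = - \frac{9743}{-15724} + \frac{47803}{-45271} = \left(-9743\right) \left(- \frac{1}{15724}\right) + 47803 \left(- \frac{1}{45271}\right) = \frac{9743}{15724} - \frac{47803}{45271} = - \frac{310579019}{711841204}$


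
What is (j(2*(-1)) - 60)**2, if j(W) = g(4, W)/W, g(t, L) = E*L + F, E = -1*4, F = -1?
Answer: 16129/4 ≈ 4032.3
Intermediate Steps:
E = -4
g(t, L) = -1 - 4*L (g(t, L) = -4*L - 1 = -1 - 4*L)
j(W) = (-1 - 4*W)/W
(j(2*(-1)) - 60)**2 = ((-4 - 1/(2*(-1))) - 60)**2 = ((-4 - 1/(-2)) - 60)**2 = ((-4 - 1*(-1/2)) - 60)**2 = ((-4 + 1/2) - 60)**2 = (-7/2 - 60)**2 = (-127/2)**2 = 16129/4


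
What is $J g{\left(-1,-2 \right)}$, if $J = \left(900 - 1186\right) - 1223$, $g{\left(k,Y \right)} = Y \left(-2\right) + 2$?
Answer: $-9054$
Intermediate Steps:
$g{\left(k,Y \right)} = 2 - 2 Y$ ($g{\left(k,Y \right)} = - 2 Y + 2 = 2 - 2 Y$)
$J = -1509$ ($J = -286 - 1223 = -1509$)
$J g{\left(-1,-2 \right)} = - 1509 \left(2 - -4\right) = - 1509 \left(2 + 4\right) = \left(-1509\right) 6 = -9054$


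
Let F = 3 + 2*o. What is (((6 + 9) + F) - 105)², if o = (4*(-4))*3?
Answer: 33489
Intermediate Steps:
o = -48 (o = -16*3 = -48)
F = -93 (F = 3 + 2*(-48) = 3 - 96 = -93)
(((6 + 9) + F) - 105)² = (((6 + 9) - 93) - 105)² = ((15 - 93) - 105)² = (-78 - 105)² = (-183)² = 33489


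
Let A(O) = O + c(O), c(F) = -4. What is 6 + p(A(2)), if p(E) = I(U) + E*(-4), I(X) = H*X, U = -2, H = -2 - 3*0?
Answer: 18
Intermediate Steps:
H = -2 (H = -2 + 0 = -2)
A(O) = -4 + O (A(O) = O - 4 = -4 + O)
I(X) = -2*X
p(E) = 4 - 4*E (p(E) = -2*(-2) + E*(-4) = 4 - 4*E)
6 + p(A(2)) = 6 + (4 - 4*(-4 + 2)) = 6 + (4 - 4*(-2)) = 6 + (4 + 8) = 6 + 12 = 18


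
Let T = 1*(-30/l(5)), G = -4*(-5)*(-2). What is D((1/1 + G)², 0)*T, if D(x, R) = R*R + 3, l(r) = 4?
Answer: -45/2 ≈ -22.500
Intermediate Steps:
G = -40 (G = 20*(-2) = -40)
D(x, R) = 3 + R² (D(x, R) = R² + 3 = 3 + R²)
T = -15/2 (T = 1*(-30/4) = 1*(-30*¼) = 1*(-15/2) = -15/2 ≈ -7.5000)
D((1/1 + G)², 0)*T = (3 + 0²)*(-15/2) = (3 + 0)*(-15/2) = 3*(-15/2) = -45/2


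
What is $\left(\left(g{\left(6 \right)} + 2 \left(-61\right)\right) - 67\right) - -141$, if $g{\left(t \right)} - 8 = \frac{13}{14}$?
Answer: $- \frac{547}{14} \approx -39.071$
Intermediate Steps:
$g{\left(t \right)} = \frac{125}{14}$ ($g{\left(t \right)} = 8 + \frac{13}{14} = \frac{125}{14}$)
$\left(\left(g{\left(6 \right)} + 2 \left(-61\right)\right) - 67\right) - -141 = \left(\left(\frac{125}{14} + 2 \left(-61\right)\right) - 67\right) - -141 = \left(\left(\frac{125}{14} - 122\right) - 67\right) + 141 = \left(- \frac{1583}{14} - 67\right) + 141 = - \frac{2521}{14} + 141 = - \frac{547}{14}$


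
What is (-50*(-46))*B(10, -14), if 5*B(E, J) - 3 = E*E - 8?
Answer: 43700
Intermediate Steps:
B(E, J) = -1 + E²/5 (B(E, J) = ⅗ + (E*E - 8)/5 = ⅗ + (E² - 8)/5 = ⅗ + (-8 + E²)/5 = ⅗ + (-8/5 + E²/5) = -1 + E²/5)
(-50*(-46))*B(10, -14) = (-50*(-46))*(-1 + (⅕)*10²) = 2300*(-1 + (⅕)*100) = 2300*(-1 + 20) = 2300*19 = 43700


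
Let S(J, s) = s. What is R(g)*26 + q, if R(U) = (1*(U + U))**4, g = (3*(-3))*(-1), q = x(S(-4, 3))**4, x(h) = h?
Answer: 2729457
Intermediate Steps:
q = 81 (q = 3**4 = 81)
g = 9 (g = -9*(-1) = 9)
R(U) = 16*U**4 (R(U) = (1*(2*U))**4 = (2*U)**4 = 16*U**4)
R(g)*26 + q = (16*9**4)*26 + 81 = (16*6561)*26 + 81 = 104976*26 + 81 = 2729376 + 81 = 2729457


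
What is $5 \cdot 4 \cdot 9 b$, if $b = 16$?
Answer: $2880$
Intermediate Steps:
$5 \cdot 4 \cdot 9 b = 5 \cdot 4 \cdot 9 \cdot 16 = 20 \cdot 9 \cdot 16 = 180 \cdot 16 = 2880$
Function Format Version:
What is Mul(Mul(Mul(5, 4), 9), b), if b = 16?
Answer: 2880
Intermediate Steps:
Mul(Mul(Mul(5, 4), 9), b) = Mul(Mul(Mul(5, 4), 9), 16) = Mul(Mul(20, 9), 16) = Mul(180, 16) = 2880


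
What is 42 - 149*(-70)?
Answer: 10472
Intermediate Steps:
42 - 149*(-70) = 42 + 10430 = 10472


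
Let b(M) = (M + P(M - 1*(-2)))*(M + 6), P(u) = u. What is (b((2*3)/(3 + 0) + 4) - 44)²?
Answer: 15376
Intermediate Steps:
b(M) = (2 + 2*M)*(6 + M) (b(M) = (M + (M - 1*(-2)))*(M + 6) = (M + (M + 2))*(6 + M) = (M + (2 + M))*(6 + M) = (2 + 2*M)*(6 + M))
(b((2*3)/(3 + 0) + 4) - 44)² = ((12 + 2*((2*3)/(3 + 0) + 4)² + 14*((2*3)/(3 + 0) + 4)) - 44)² = ((12 + 2*(6/3 + 4)² + 14*(6/3 + 4)) - 44)² = ((12 + 2*(6*(⅓) + 4)² + 14*(6*(⅓) + 4)) - 44)² = ((12 + 2*(2 + 4)² + 14*(2 + 4)) - 44)² = ((12 + 2*6² + 14*6) - 44)² = ((12 + 2*36 + 84) - 44)² = ((12 + 72 + 84) - 44)² = (168 - 44)² = 124² = 15376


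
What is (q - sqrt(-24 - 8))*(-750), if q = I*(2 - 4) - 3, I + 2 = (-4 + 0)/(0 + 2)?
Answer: -3750 + 3000*I*sqrt(2) ≈ -3750.0 + 4242.6*I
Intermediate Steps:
I = -4 (I = -2 + (-4 + 0)/(0 + 2) = -2 - 4/2 = -2 - 4*1/2 = -2 - 2 = -4)
q = 5 (q = -4*(2 - 4) - 3 = -4*(-2) - 3 = 8 - 3 = 5)
(q - sqrt(-24 - 8))*(-750) = (5 - sqrt(-24 - 8))*(-750) = (5 - sqrt(-32))*(-750) = (5 - 4*I*sqrt(2))*(-750) = -3750 + 3000*I*sqrt(2)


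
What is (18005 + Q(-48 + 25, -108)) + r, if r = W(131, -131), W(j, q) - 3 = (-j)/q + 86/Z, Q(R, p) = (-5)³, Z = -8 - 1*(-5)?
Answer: 53566/3 ≈ 17855.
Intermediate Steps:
Z = -3 (Z = -8 + 5 = -3)
Q(R, p) = -125
W(j, q) = -77/3 - j/q (W(j, q) = 3 + ((-j)/q + 86/(-3)) = 3 + (-j/q + 86*(-⅓)) = 3 + (-j/q - 86/3) = 3 + (-86/3 - j/q) = -77/3 - j/q)
r = -74/3 (r = -77/3 - 1*131/(-131) = -77/3 - 1*131*(-1/131) = -77/3 + 1 = -74/3 ≈ -24.667)
(18005 + Q(-48 + 25, -108)) + r = (18005 - 125) - 74/3 = 17880 - 74/3 = 53566/3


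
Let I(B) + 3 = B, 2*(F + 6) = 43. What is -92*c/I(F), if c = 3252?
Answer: -598368/25 ≈ -23935.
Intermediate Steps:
F = 31/2 (F = -6 + (½)*43 = -6 + 43/2 = 31/2 ≈ 15.500)
I(B) = -3 + B
-92*c/I(F) = -299184/(-3 + 31/2) = -299184/25/2 = -299184*2/25 = -92*6504/25 = -598368/25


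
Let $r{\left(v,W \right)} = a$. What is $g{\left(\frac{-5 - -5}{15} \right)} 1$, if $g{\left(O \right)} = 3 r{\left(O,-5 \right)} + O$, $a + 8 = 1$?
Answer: $-21$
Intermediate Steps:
$a = -7$ ($a = -8 + 1 = -7$)
$r{\left(v,W \right)} = -7$
$g{\left(O \right)} = -21 + O$ ($g{\left(O \right)} = 3 \left(-7\right) + O = -21 + O$)
$g{\left(\frac{-5 - -5}{15} \right)} 1 = \left(-21 + \frac{-5 - -5}{15}\right) 1 = \left(-21 + \left(-5 + 5\right) \frac{1}{15}\right) 1 = \left(-21 + 0 \cdot \frac{1}{15}\right) 1 = \left(-21 + 0\right) 1 = \left(-21\right) 1 = -21$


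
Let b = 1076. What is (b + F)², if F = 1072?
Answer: 4613904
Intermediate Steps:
(b + F)² = (1076 + 1072)² = 2148² = 4613904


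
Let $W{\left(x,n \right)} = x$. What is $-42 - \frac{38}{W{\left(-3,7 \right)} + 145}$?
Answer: $- \frac{3001}{71} \approx -42.268$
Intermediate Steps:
$-42 - \frac{38}{W{\left(-3,7 \right)} + 145} = -42 - \frac{38}{-3 + 145} = -42 - \frac{38}{142} = -42 - \frac{19}{71} = - \frac{3001}{71}$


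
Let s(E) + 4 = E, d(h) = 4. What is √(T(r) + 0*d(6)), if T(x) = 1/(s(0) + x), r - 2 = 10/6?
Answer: I*√3 ≈ 1.732*I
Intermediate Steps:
r = 11/3 (r = 2 + 10/6 = 2 + 10*(⅙) = 2 + 5/3 = 11/3 ≈ 3.6667)
s(E) = -4 + E
T(x) = 1/(-4 + x) (T(x) = 1/((-4 + 0) + x) = 1/(-4 + x))
√(T(r) + 0*d(6)) = √(1/(-4 + 11/3) + 0*4) = √(1/(-⅓) + 0) = √(-3 + 0) = √(-3) = I*√3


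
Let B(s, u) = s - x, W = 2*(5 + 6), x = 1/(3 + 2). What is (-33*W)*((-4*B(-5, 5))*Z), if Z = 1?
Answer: -75504/5 ≈ -15101.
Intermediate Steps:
x = ⅕ (x = 1/5 = ⅕ ≈ 0.20000)
W = 22 (W = 2*11 = 22)
B(s, u) = -⅕ + s (B(s, u) = s - 1*⅕ = s - ⅕ = -⅕ + s)
(-33*W)*((-4*B(-5, 5))*Z) = (-33*22)*(-4*(-⅕ - 5)*1) = -726*(-4*(-26/5)) = -75504/5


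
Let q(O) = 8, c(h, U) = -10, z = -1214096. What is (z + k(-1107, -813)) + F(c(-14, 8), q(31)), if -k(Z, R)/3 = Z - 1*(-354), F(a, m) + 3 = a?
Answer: -1211850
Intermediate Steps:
F(a, m) = -3 + a
k(Z, R) = -1062 - 3*Z (k(Z, R) = -3*(Z - 1*(-354)) = -3*(Z + 354) = -3*(354 + Z) = -1062 - 3*Z)
(z + k(-1107, -813)) + F(c(-14, 8), q(31)) = (-1214096 + (-1062 - 3*(-1107))) + (-3 - 10) = (-1214096 + (-1062 + 3321)) - 13 = (-1214096 + 2259) - 13 = -1211837 - 13 = -1211850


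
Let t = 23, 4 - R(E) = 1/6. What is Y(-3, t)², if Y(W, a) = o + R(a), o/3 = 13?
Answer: 66049/36 ≈ 1834.7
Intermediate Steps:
R(E) = 23/6 (R(E) = 4 - 1/6 = 4 - 1*⅙ = 4 - ⅙ = 23/6)
o = 39 (o = 3*13 = 39)
Y(W, a) = 257/6 (Y(W, a) = 39 + 23/6 = 257/6)
Y(-3, t)² = (257/6)² = 66049/36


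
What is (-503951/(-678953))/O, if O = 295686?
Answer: 503951/200756896758 ≈ 2.5103e-6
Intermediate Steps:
(-503951/(-678953))/O = -503951/(-678953)/295686 = -503951*(-1/678953)*(1/295686) = (503951/678953)*(1/295686) = 503951/200756896758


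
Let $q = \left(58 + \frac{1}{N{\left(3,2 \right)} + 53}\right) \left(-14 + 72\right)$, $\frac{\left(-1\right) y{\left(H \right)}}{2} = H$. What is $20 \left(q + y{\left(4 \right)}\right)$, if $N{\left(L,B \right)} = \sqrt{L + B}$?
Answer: $\frac{47066490}{701} - \frac{290 \sqrt{5}}{701} \approx 67141.0$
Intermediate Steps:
$N{\left(L,B \right)} = \sqrt{B + L}$
$y{\left(H \right)} = - 2 H$
$q = 3364 + \frac{58}{53 + \sqrt{5}}$ ($q = \left(58 + \frac{1}{\sqrt{2 + 3} + 53}\right) \left(-14 + 72\right) = \left(58 + \frac{1}{\sqrt{5} + 53}\right) 58 = \left(58 + \frac{1}{53 + \sqrt{5}}\right) 58 = 3364 + \frac{58}{53 + \sqrt{5}} \approx 3365.1$)
$20 \left(q + y{\left(4 \right)}\right) = 20 \left(\left(\frac{4717865}{1402} - \frac{29 \sqrt{5}}{1402}\right) - 8\right) = 20 \left(\frac{4706649}{1402} - \frac{29 \sqrt{5}}{1402}\right) = \frac{47066490}{701} - \frac{290 \sqrt{5}}{701}$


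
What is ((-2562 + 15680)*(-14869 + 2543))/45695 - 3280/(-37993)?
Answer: -6143032057124/1736090135 ≈ -3538.4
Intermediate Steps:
((-2562 + 15680)*(-14869 + 2543))/45695 - 3280/(-37993) = (13118*(-12326))*(1/45695) - 3280*(-1/37993) = -161692468*1/45695 + 3280/37993 = -161692468/45695 + 3280/37993 = -6143032057124/1736090135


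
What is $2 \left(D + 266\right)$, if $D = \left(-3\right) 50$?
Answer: $232$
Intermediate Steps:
$D = -150$
$2 \left(D + 266\right) = 2 \left(-150 + 266\right) = 2 \cdot 116 = 232$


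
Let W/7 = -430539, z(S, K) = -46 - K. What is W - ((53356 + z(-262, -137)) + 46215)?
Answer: -3113435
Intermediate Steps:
W = -3013773 (W = 7*(-430539) = -3013773)
W - ((53356 + z(-262, -137)) + 46215) = -3013773 - ((53356 + (-46 - 1*(-137))) + 46215) = -3013773 - ((53356 + (-46 + 137)) + 46215) = -3013773 - ((53356 + 91) + 46215) = -3013773 - (53447 + 46215) = -3013773 - 1*99662 = -3013773 - 99662 = -3113435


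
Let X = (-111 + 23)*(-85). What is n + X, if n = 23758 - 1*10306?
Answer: 20932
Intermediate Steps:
n = 13452 (n = 23758 - 10306 = 13452)
X = 7480 (X = -88*(-85) = 7480)
n + X = 13452 + 7480 = 20932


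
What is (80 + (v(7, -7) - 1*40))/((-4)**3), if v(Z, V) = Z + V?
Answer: -5/8 ≈ -0.62500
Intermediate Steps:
v(Z, V) = V + Z
(80 + (v(7, -7) - 1*40))/((-4)**3) = (80 + ((-7 + 7) - 1*40))/((-4)**3) = (80 + (0 - 40))/(-64) = (80 - 40)*(-1/64) = 40*(-1/64) = -5/8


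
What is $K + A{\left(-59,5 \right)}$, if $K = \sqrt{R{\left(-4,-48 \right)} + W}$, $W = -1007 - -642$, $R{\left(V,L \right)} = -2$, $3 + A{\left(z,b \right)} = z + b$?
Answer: $-57 + i \sqrt{367} \approx -57.0 + 19.157 i$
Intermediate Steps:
$A{\left(z,b \right)} = -3 + b + z$ ($A{\left(z,b \right)} = -3 + \left(z + b\right) = -3 + \left(b + z\right) = -3 + b + z$)
$W = -365$ ($W = -1007 + 642 = -365$)
$K = i \sqrt{367}$ ($K = \sqrt{-2 - 365} = \sqrt{-367} = i \sqrt{367} \approx 19.157 i$)
$K + A{\left(-59,5 \right)} = i \sqrt{367} - 57 = -57 + i \sqrt{367}$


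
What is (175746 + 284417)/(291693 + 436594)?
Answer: 460163/728287 ≈ 0.63184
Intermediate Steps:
(175746 + 284417)/(291693 + 436594) = 460163/728287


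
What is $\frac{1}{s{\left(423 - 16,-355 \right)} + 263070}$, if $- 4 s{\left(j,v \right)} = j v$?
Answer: $\frac{4}{1196765} \approx 3.3423 \cdot 10^{-6}$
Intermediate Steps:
$s{\left(j,v \right)} = - \frac{j v}{4}$
$\frac{1}{s{\left(423 - 16,-355 \right)} + 263070} = \frac{1}{\left(- \frac{1}{4}\right) \left(423 - 16\right) \left(-355\right) + 263070} = \frac{1}{\left(- \frac{1}{4}\right) 407 \left(-355\right) + 263070} = \frac{1}{\frac{144485}{4} + 263070} = \frac{1}{\frac{1196765}{4}} = \frac{4}{1196765}$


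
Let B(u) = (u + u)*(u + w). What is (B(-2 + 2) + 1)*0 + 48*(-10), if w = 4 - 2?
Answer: -480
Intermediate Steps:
w = 2
B(u) = 2*u*(2 + u) (B(u) = (u + u)*(u + 2) = (2*u)*(2 + u) = 2*u*(2 + u))
(B(-2 + 2) + 1)*0 + 48*(-10) = (2*(-2 + 2)*(2 + (-2 + 2)) + 1)*0 + 48*(-10) = (2*0*(2 + 0) + 1)*0 - 480 = (2*0*2 + 1)*0 - 480 = (0 + 1)*0 - 480 = 1*0 - 480 = 0 - 480 = -480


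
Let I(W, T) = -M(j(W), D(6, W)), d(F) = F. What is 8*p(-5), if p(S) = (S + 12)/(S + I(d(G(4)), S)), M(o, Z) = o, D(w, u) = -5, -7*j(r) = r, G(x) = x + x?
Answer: -392/27 ≈ -14.519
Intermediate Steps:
G(x) = 2*x
j(r) = -r/7
I(W, T) = W/7 (I(W, T) = -(-1)*W/7 = W/7)
p(S) = (12 + S)/(8/7 + S) (p(S) = (S + 12)/(S + (2*4)/7) = (12 + S)/(S + (⅐)*8) = (12 + S)/(S + 8/7) = (12 + S)/(8/7 + S))
8*p(-5) = 8*(7*(12 - 5)/(8 + 7*(-5))) = 8*(7*7/(8 - 35)) = 8*(7*7/(-27)) = 8*(7*(-1/27)*7) = 8*(-49/27) = -392/27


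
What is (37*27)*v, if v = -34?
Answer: -33966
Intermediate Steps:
(37*27)*v = (37*27)*(-34) = 999*(-34) = -33966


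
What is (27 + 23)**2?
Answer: 2500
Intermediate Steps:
(27 + 23)**2 = 50**2 = 2500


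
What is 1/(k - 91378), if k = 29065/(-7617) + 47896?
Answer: -7617/331231459 ≈ -2.2996e-5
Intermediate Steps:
k = 364794767/7617 (k = 29065*(-1/7617) + 47896 = -29065/7617 + 47896 = 364794767/7617 ≈ 47892.)
1/(k - 91378) = 1/(364794767/7617 - 91378) = 1/(-331231459/7617) = -7617/331231459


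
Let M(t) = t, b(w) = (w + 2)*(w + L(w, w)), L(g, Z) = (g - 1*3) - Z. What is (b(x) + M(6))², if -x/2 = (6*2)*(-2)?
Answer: 5089536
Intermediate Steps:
L(g, Z) = -3 + g - Z (L(g, Z) = (g - 3) - Z = (-3 + g) - Z = -3 + g - Z)
x = 48 (x = -2*6*2*(-2) = -24*(-2) = -2*(-24) = 48)
b(w) = (-3 + w)*(2 + w) (b(w) = (w + 2)*(w + (-3 + w - w)) = (2 + w)*(w - 3) = (2 + w)*(-3 + w) = (-3 + w)*(2 + w))
(b(x) + M(6))² = ((-6 + 48² - 1*48) + 6)² = ((-6 + 2304 - 48) + 6)² = (2250 + 6)² = 2256² = 5089536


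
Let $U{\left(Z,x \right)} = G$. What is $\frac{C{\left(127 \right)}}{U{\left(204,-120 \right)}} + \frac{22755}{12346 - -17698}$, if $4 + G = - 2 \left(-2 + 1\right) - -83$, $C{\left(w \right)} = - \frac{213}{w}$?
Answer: $\frac{2051183}{2784348} \approx 0.73668$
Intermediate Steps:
$G = 81$ ($G = -4 - \left(-83 + 2 \left(-2 + 1\right)\right) = -4 + \left(\left(-2\right) \left(-1\right) + 83\right) = -4 + \left(2 + 83\right) = -4 + 85 = 81$)
$U{\left(Z,x \right)} = 81$
$\frac{C{\left(127 \right)}}{U{\left(204,-120 \right)}} + \frac{22755}{12346 - -17698} = \frac{\left(-213\right) \frac{1}{127}}{81} + \frac{22755}{12346 - -17698} = \left(-213\right) \frac{1}{127} \cdot \frac{1}{81} + \frac{22755}{12346 + 17698} = \left(- \frac{213}{127}\right) \frac{1}{81} + \frac{22755}{30044} = - \frac{71}{3429} + 22755 \cdot \frac{1}{30044} = - \frac{71}{3429} + \frac{615}{812} = \frac{2051183}{2784348}$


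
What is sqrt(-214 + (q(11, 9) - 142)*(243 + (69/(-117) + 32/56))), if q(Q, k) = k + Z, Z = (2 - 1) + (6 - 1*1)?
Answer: 2*I*sqrt(578953830)/273 ≈ 176.27*I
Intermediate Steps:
Z = 6 (Z = 1 + (6 - 1) = 1 + 5 = 6)
q(Q, k) = 6 + k (q(Q, k) = k + 6 = 6 + k)
sqrt(-214 + (q(11, 9) - 142)*(243 + (69/(-117) + 32/56))) = sqrt(-214 + ((6 + 9) - 142)*(243 + (69/(-117) + 32/56))) = sqrt(-214 + (15 - 142)*(243 + (69*(-1/117) + 32*(1/56)))) = sqrt(-214 - 127*(243 + (-23/39 + 4/7))) = sqrt(-214 - 127*(243 - 5/273)) = sqrt(-214 - 127*66334/273) = sqrt(-214 - 8424418/273) = sqrt(-8482840/273) = 2*I*sqrt(578953830)/273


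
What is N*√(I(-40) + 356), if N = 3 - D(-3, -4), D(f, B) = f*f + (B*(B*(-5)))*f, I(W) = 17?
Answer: -246*√373 ≈ -4751.0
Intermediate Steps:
D(f, B) = f² - 5*f*B² (D(f, B) = f² + (B*(-5*B))*f = f² + (-5*B²)*f = f² - 5*f*B²)
N = -246 (N = 3 - (-3)*(-3 - 5*(-4)²) = 3 - (-3)*(-3 - 5*16) = 3 - (-3)*(-3 - 80) = 3 - (-3)*(-83) = 3 - 1*249 = 3 - 249 = -246)
N*√(I(-40) + 356) = -246*√(17 + 356) = -246*√373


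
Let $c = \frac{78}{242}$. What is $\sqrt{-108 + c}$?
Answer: $\frac{i \sqrt{13029}}{11} \approx 10.377 i$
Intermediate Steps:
$c = \frac{39}{121}$ ($c = 78 \cdot \frac{1}{242} = \frac{39}{121} \approx 0.32231$)
$\sqrt{-108 + c} = \sqrt{-108 + \frac{39}{121}} = \sqrt{- \frac{13029}{121}} = \frac{i \sqrt{13029}}{11}$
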